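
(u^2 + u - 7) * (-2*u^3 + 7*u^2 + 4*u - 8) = -2*u^5 + 5*u^4 + 25*u^3 - 53*u^2 - 36*u + 56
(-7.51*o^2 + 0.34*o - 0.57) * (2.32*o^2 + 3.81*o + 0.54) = -17.4232*o^4 - 27.8243*o^3 - 4.0824*o^2 - 1.9881*o - 0.3078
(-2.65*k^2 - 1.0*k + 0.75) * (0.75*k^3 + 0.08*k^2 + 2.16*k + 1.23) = -1.9875*k^5 - 0.962*k^4 - 5.2415*k^3 - 5.3595*k^2 + 0.39*k + 0.9225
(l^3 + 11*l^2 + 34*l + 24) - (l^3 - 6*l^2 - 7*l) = 17*l^2 + 41*l + 24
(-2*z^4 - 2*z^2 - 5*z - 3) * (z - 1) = -2*z^5 + 2*z^4 - 2*z^3 - 3*z^2 + 2*z + 3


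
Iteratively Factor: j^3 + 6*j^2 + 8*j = (j + 4)*(j^2 + 2*j) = j*(j + 4)*(j + 2)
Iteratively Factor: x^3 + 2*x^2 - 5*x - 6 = (x + 3)*(x^2 - x - 2) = (x + 1)*(x + 3)*(x - 2)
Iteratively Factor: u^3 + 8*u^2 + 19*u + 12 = (u + 1)*(u^2 + 7*u + 12) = (u + 1)*(u + 4)*(u + 3)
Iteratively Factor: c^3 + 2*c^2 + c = (c)*(c^2 + 2*c + 1) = c*(c + 1)*(c + 1)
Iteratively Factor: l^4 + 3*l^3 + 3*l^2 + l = (l)*(l^3 + 3*l^2 + 3*l + 1) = l*(l + 1)*(l^2 + 2*l + 1) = l*(l + 1)^2*(l + 1)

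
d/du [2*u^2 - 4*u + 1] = 4*u - 4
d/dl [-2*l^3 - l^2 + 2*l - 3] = -6*l^2 - 2*l + 2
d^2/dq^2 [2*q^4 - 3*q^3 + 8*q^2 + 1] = 24*q^2 - 18*q + 16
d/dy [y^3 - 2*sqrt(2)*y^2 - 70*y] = 3*y^2 - 4*sqrt(2)*y - 70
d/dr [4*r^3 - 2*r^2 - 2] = 4*r*(3*r - 1)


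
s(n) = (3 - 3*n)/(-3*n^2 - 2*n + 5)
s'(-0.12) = -0.42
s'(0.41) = -0.23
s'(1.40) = -0.11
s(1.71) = 0.30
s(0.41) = 0.48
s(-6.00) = -0.23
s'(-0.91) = -1.75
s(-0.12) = 0.65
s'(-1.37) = -11.36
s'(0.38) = -0.24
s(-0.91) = 1.32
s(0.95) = 0.38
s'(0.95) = -0.15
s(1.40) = 0.33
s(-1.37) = 3.37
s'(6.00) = -0.02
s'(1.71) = -0.09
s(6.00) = 0.13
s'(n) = (3 - 3*n)*(6*n + 2)/(-3*n^2 - 2*n + 5)^2 - 3/(-3*n^2 - 2*n + 5)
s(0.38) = 0.49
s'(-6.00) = -0.05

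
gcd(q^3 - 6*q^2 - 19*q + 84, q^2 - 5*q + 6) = q - 3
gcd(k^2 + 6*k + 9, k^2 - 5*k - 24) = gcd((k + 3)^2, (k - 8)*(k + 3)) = k + 3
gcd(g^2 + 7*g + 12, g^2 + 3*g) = g + 3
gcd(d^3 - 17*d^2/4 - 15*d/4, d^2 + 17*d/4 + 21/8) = d + 3/4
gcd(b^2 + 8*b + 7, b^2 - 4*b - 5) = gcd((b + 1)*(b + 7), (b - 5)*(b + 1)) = b + 1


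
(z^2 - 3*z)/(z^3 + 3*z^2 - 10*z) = (z - 3)/(z^2 + 3*z - 10)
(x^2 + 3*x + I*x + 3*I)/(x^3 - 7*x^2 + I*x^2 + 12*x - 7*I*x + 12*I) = (x + 3)/(x^2 - 7*x + 12)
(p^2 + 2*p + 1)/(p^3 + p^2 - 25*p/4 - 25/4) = 4*(p + 1)/(4*p^2 - 25)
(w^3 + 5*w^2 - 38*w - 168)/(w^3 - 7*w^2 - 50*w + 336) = (w + 4)/(w - 8)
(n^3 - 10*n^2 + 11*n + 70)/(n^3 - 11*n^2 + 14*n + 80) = (n - 7)/(n - 8)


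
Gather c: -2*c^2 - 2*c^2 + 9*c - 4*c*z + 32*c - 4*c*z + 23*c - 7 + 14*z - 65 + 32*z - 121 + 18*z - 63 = -4*c^2 + c*(64 - 8*z) + 64*z - 256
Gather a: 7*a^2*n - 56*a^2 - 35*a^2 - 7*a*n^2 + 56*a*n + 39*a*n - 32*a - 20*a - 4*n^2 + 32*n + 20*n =a^2*(7*n - 91) + a*(-7*n^2 + 95*n - 52) - 4*n^2 + 52*n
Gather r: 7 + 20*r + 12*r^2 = 12*r^2 + 20*r + 7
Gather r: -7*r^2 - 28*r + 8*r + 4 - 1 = -7*r^2 - 20*r + 3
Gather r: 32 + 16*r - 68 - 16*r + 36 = 0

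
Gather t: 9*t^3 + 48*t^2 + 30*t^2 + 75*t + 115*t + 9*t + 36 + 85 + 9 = 9*t^3 + 78*t^2 + 199*t + 130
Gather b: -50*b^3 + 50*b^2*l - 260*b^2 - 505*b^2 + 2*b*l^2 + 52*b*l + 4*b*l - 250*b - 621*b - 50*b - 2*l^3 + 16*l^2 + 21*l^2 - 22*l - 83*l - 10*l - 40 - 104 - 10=-50*b^3 + b^2*(50*l - 765) + b*(2*l^2 + 56*l - 921) - 2*l^3 + 37*l^2 - 115*l - 154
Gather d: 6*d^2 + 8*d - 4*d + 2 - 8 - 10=6*d^2 + 4*d - 16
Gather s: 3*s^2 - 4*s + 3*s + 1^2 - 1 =3*s^2 - s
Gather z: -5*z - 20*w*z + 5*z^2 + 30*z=5*z^2 + z*(25 - 20*w)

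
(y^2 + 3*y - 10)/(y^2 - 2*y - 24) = (-y^2 - 3*y + 10)/(-y^2 + 2*y + 24)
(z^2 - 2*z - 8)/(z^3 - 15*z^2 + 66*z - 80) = (z^2 - 2*z - 8)/(z^3 - 15*z^2 + 66*z - 80)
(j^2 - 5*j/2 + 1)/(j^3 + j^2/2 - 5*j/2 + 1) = (j - 2)/(j^2 + j - 2)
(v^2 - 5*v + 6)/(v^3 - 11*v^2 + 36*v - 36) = 1/(v - 6)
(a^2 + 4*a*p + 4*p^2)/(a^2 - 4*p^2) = (-a - 2*p)/(-a + 2*p)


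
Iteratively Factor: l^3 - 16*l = (l + 4)*(l^2 - 4*l) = l*(l + 4)*(l - 4)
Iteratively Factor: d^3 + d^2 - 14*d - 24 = (d + 3)*(d^2 - 2*d - 8) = (d + 2)*(d + 3)*(d - 4)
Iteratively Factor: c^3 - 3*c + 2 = (c + 2)*(c^2 - 2*c + 1) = (c - 1)*(c + 2)*(c - 1)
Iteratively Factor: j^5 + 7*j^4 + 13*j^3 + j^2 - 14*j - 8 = (j + 2)*(j^4 + 5*j^3 + 3*j^2 - 5*j - 4) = (j + 1)*(j + 2)*(j^3 + 4*j^2 - j - 4) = (j + 1)^2*(j + 2)*(j^2 + 3*j - 4) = (j + 1)^2*(j + 2)*(j + 4)*(j - 1)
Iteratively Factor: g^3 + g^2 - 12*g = (g - 3)*(g^2 + 4*g) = (g - 3)*(g + 4)*(g)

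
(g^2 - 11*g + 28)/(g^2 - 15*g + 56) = (g - 4)/(g - 8)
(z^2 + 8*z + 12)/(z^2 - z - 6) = (z + 6)/(z - 3)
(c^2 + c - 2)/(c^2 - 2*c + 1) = (c + 2)/(c - 1)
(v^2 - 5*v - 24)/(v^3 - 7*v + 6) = (v - 8)/(v^2 - 3*v + 2)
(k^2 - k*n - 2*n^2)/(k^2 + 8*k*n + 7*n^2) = (k - 2*n)/(k + 7*n)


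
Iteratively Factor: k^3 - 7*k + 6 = (k + 3)*(k^2 - 3*k + 2) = (k - 1)*(k + 3)*(k - 2)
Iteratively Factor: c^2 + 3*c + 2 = (c + 1)*(c + 2)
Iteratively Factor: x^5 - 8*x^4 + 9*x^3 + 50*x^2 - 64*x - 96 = (x - 3)*(x^4 - 5*x^3 - 6*x^2 + 32*x + 32) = (x - 3)*(x + 1)*(x^3 - 6*x^2 + 32) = (x - 3)*(x + 1)*(x + 2)*(x^2 - 8*x + 16) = (x - 4)*(x - 3)*(x + 1)*(x + 2)*(x - 4)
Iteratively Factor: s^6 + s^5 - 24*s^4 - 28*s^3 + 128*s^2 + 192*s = (s - 4)*(s^5 + 5*s^4 - 4*s^3 - 44*s^2 - 48*s) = s*(s - 4)*(s^4 + 5*s^3 - 4*s^2 - 44*s - 48) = s*(s - 4)*(s + 2)*(s^3 + 3*s^2 - 10*s - 24) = s*(s - 4)*(s + 2)*(s + 4)*(s^2 - s - 6) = s*(s - 4)*(s - 3)*(s + 2)*(s + 4)*(s + 2)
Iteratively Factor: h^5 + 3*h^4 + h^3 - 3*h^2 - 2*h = (h + 1)*(h^4 + 2*h^3 - h^2 - 2*h) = (h - 1)*(h + 1)*(h^3 + 3*h^2 + 2*h) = (h - 1)*(h + 1)*(h + 2)*(h^2 + h) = h*(h - 1)*(h + 1)*(h + 2)*(h + 1)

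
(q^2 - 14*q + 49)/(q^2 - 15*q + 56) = (q - 7)/(q - 8)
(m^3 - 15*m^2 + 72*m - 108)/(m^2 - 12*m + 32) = (m^3 - 15*m^2 + 72*m - 108)/(m^2 - 12*m + 32)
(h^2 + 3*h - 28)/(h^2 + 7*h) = (h - 4)/h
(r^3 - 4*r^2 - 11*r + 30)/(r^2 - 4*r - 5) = (r^2 + r - 6)/(r + 1)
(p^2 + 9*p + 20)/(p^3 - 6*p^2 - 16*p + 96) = (p + 5)/(p^2 - 10*p + 24)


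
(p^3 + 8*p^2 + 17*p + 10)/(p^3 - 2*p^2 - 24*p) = (p^3 + 8*p^2 + 17*p + 10)/(p*(p^2 - 2*p - 24))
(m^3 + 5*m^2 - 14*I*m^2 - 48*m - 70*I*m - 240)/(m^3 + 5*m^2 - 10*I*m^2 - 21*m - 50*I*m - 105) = (m^2 - 14*I*m - 48)/(m^2 - 10*I*m - 21)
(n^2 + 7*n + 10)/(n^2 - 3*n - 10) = (n + 5)/(n - 5)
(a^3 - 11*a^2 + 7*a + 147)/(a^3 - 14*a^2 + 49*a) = (a + 3)/a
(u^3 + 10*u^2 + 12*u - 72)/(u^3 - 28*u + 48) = (u + 6)/(u - 4)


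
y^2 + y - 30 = (y - 5)*(y + 6)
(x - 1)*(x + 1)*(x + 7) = x^3 + 7*x^2 - x - 7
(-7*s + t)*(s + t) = -7*s^2 - 6*s*t + t^2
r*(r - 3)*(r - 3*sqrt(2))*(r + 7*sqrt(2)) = r^4 - 3*r^3 + 4*sqrt(2)*r^3 - 42*r^2 - 12*sqrt(2)*r^2 + 126*r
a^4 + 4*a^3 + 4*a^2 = a^2*(a + 2)^2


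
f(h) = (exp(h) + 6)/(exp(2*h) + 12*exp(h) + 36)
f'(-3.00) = 0.00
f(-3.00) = 0.17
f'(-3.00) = 0.00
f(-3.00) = 0.17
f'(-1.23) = -0.01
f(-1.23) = 0.16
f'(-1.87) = -0.00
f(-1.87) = 0.16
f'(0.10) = -0.02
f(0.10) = 0.14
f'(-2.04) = -0.00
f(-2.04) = 0.16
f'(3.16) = -0.03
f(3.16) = 0.03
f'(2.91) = -0.03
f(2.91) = 0.04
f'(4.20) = -0.01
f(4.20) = 0.01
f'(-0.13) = -0.02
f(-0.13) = 0.15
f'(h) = (exp(h) + 6)*(-2*exp(2*h) - 12*exp(h))/(exp(2*h) + 12*exp(h) + 36)^2 + exp(h)/(exp(2*h) + 12*exp(h) + 36)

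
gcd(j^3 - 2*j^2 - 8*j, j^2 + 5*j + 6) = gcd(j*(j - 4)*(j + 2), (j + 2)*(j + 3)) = j + 2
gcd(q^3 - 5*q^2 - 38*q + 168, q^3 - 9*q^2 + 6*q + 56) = q^2 - 11*q + 28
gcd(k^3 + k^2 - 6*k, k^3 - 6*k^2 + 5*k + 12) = 1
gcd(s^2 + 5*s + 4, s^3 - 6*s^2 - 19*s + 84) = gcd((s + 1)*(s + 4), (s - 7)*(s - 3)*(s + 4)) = s + 4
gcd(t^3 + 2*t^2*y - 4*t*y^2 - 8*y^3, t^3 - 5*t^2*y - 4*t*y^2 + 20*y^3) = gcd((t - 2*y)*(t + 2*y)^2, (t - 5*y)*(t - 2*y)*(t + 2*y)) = -t^2 + 4*y^2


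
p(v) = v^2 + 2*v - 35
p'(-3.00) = -4.00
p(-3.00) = -32.00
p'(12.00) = 26.00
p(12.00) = 133.00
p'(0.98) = 3.96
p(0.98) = -32.08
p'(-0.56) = 0.88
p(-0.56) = -35.81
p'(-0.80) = 0.40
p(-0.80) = -35.96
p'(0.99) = 3.98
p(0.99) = -32.04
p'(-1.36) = -0.72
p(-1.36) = -35.87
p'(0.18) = 2.36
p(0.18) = -34.61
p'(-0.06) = 1.88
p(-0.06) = -35.12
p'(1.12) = 4.24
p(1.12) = -31.51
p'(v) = 2*v + 2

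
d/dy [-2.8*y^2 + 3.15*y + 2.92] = 3.15 - 5.6*y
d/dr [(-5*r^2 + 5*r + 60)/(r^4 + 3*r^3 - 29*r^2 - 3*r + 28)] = 10*(r^3 + 8*r^2 + 21*r + 2)/(r^6 + 14*r^5 + 47*r^4 - 28*r^3 - 97*r^2 + 14*r + 49)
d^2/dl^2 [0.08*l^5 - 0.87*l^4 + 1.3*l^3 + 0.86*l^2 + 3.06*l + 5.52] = 1.6*l^3 - 10.44*l^2 + 7.8*l + 1.72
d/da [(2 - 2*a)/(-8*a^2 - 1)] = 2*(8*a^2 - 16*a*(a - 1) + 1)/(8*a^2 + 1)^2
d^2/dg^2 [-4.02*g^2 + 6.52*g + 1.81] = -8.04000000000000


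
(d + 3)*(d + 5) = d^2 + 8*d + 15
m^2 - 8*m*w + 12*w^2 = (m - 6*w)*(m - 2*w)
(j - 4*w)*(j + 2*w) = j^2 - 2*j*w - 8*w^2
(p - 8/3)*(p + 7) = p^2 + 13*p/3 - 56/3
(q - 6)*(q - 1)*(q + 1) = q^3 - 6*q^2 - q + 6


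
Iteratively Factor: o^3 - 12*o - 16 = (o + 2)*(o^2 - 2*o - 8) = (o + 2)^2*(o - 4)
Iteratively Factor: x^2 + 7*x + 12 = (x + 3)*(x + 4)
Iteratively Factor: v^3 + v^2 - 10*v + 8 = (v + 4)*(v^2 - 3*v + 2) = (v - 1)*(v + 4)*(v - 2)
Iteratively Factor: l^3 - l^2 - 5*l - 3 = (l + 1)*(l^2 - 2*l - 3) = (l - 3)*(l + 1)*(l + 1)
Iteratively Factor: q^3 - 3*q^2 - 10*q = (q)*(q^2 - 3*q - 10) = q*(q + 2)*(q - 5)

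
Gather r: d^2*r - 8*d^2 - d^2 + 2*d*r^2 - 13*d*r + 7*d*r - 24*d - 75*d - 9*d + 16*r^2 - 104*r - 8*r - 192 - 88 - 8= -9*d^2 - 108*d + r^2*(2*d + 16) + r*(d^2 - 6*d - 112) - 288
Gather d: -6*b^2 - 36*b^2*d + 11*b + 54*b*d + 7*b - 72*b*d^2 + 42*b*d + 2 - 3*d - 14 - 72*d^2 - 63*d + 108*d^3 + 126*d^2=-6*b^2 + 18*b + 108*d^3 + d^2*(54 - 72*b) + d*(-36*b^2 + 96*b - 66) - 12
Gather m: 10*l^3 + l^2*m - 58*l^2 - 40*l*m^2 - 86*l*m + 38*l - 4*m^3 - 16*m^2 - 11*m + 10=10*l^3 - 58*l^2 + 38*l - 4*m^3 + m^2*(-40*l - 16) + m*(l^2 - 86*l - 11) + 10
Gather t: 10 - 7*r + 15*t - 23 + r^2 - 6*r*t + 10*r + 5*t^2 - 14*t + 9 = r^2 + 3*r + 5*t^2 + t*(1 - 6*r) - 4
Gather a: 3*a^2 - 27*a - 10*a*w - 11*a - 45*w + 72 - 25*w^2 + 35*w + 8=3*a^2 + a*(-10*w - 38) - 25*w^2 - 10*w + 80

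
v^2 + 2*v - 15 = (v - 3)*(v + 5)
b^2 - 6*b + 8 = (b - 4)*(b - 2)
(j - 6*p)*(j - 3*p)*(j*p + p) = j^3*p - 9*j^2*p^2 + j^2*p + 18*j*p^3 - 9*j*p^2 + 18*p^3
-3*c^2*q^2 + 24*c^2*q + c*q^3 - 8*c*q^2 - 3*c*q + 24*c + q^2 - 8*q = (-3*c + q)*(q - 8)*(c*q + 1)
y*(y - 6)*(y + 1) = y^3 - 5*y^2 - 6*y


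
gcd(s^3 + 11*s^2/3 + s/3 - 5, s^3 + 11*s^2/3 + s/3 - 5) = s^3 + 11*s^2/3 + s/3 - 5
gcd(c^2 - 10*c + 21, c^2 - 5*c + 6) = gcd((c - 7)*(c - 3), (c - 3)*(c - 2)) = c - 3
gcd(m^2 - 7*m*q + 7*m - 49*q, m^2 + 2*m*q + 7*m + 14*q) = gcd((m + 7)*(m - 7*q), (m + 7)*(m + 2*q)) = m + 7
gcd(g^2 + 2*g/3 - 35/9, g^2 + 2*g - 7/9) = g + 7/3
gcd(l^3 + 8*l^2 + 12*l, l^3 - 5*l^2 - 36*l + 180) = l + 6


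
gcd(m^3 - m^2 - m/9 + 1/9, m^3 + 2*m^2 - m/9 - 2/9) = m^2 - 1/9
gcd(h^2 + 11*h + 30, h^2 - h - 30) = h + 5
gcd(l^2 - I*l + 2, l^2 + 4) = l - 2*I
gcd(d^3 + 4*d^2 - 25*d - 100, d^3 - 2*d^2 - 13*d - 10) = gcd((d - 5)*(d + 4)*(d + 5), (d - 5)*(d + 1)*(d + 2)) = d - 5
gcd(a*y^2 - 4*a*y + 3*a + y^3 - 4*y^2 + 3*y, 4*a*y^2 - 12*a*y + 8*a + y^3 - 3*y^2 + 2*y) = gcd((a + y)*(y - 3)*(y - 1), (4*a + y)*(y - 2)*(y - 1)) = y - 1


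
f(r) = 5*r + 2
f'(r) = 5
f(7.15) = 37.75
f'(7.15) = 5.00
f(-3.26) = -14.30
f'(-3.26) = 5.00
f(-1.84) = -7.20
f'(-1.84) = 5.00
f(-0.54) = -0.70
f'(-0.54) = 5.00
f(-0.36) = 0.20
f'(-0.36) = 5.00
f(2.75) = 15.75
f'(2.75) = 5.00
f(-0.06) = 1.70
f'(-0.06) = 5.00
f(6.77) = 35.85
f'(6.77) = 5.00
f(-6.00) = -28.00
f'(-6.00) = 5.00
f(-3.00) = -13.00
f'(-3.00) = 5.00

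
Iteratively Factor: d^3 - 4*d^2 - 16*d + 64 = (d + 4)*(d^2 - 8*d + 16) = (d - 4)*(d + 4)*(d - 4)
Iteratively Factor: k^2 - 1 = (k - 1)*(k + 1)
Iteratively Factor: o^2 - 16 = (o - 4)*(o + 4)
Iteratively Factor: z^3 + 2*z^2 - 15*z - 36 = (z - 4)*(z^2 + 6*z + 9) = (z - 4)*(z + 3)*(z + 3)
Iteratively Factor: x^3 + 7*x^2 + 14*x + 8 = (x + 2)*(x^2 + 5*x + 4) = (x + 1)*(x + 2)*(x + 4)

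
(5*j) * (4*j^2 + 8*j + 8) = 20*j^3 + 40*j^2 + 40*j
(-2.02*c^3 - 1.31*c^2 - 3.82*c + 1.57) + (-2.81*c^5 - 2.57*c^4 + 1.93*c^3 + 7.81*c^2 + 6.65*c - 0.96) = -2.81*c^5 - 2.57*c^4 - 0.0900000000000001*c^3 + 6.5*c^2 + 2.83*c + 0.61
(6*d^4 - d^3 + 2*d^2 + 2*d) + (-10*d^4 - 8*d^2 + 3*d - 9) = -4*d^4 - d^3 - 6*d^2 + 5*d - 9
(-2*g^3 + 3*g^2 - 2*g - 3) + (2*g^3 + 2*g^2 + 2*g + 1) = 5*g^2 - 2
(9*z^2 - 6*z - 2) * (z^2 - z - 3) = 9*z^4 - 15*z^3 - 23*z^2 + 20*z + 6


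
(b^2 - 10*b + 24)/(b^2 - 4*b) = (b - 6)/b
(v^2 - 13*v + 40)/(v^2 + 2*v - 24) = (v^2 - 13*v + 40)/(v^2 + 2*v - 24)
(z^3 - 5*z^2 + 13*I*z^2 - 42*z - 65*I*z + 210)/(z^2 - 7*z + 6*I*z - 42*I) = (z^2 + z*(-5 + 7*I) - 35*I)/(z - 7)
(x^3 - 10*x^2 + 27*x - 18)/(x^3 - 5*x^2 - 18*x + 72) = (x - 1)/(x + 4)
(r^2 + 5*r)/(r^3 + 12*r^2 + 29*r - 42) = r*(r + 5)/(r^3 + 12*r^2 + 29*r - 42)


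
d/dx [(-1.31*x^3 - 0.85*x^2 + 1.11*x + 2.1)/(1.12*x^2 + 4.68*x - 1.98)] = (-1.4672*x^4 - 12.2616*x^3 + 2.5602*x^2 - 1.338*x - 12.0258)/(1.2544*x^4 + 10.4832*x^3 + 17.4672*x^2 - 18.5328*x + 3.9204)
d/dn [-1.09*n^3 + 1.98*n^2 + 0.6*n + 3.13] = -3.27*n^2 + 3.96*n + 0.6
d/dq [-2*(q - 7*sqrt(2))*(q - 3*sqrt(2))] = -4*q + 20*sqrt(2)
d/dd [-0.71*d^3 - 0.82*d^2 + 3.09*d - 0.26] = -2.13*d^2 - 1.64*d + 3.09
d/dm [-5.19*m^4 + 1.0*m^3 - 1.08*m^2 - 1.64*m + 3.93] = -20.76*m^3 + 3.0*m^2 - 2.16*m - 1.64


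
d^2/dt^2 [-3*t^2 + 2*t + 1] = -6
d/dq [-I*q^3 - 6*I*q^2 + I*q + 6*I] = I*(-3*q^2 - 12*q + 1)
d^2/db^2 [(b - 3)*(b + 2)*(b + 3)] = 6*b + 4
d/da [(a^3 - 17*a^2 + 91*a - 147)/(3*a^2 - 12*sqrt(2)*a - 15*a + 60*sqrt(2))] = ((-2*a + 5 + 4*sqrt(2))*(a^3 - 17*a^2 + 91*a - 147) + (3*a^2 - 34*a + 91)*(a^2 - 4*sqrt(2)*a - 5*a + 20*sqrt(2)))/(3*(a^2 - 4*sqrt(2)*a - 5*a + 20*sqrt(2))^2)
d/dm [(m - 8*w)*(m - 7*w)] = 2*m - 15*w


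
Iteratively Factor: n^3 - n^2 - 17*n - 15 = (n + 3)*(n^2 - 4*n - 5) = (n + 1)*(n + 3)*(n - 5)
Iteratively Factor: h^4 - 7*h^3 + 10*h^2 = (h - 5)*(h^3 - 2*h^2) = (h - 5)*(h - 2)*(h^2) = h*(h - 5)*(h - 2)*(h)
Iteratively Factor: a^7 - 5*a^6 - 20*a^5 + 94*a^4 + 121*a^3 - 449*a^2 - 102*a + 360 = (a - 1)*(a^6 - 4*a^5 - 24*a^4 + 70*a^3 + 191*a^2 - 258*a - 360) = (a - 1)*(a + 3)*(a^5 - 7*a^4 - 3*a^3 + 79*a^2 - 46*a - 120) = (a - 5)*(a - 1)*(a + 3)*(a^4 - 2*a^3 - 13*a^2 + 14*a + 24) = (a - 5)*(a - 4)*(a - 1)*(a + 3)*(a^3 + 2*a^2 - 5*a - 6) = (a - 5)*(a - 4)*(a - 1)*(a + 3)^2*(a^2 - a - 2) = (a - 5)*(a - 4)*(a - 1)*(a + 1)*(a + 3)^2*(a - 2)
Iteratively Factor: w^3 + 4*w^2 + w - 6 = (w - 1)*(w^2 + 5*w + 6) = (w - 1)*(w + 2)*(w + 3)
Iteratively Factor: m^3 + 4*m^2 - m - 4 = (m + 4)*(m^2 - 1) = (m - 1)*(m + 4)*(m + 1)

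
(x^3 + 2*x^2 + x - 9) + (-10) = x^3 + 2*x^2 + x - 19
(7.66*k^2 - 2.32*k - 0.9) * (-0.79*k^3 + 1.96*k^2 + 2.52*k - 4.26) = -6.0514*k^5 + 16.8464*k^4 + 15.467*k^3 - 40.242*k^2 + 7.6152*k + 3.834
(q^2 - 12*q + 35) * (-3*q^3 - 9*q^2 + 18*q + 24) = -3*q^5 + 27*q^4 + 21*q^3 - 507*q^2 + 342*q + 840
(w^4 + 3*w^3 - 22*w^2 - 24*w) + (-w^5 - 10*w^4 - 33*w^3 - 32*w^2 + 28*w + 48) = -w^5 - 9*w^4 - 30*w^3 - 54*w^2 + 4*w + 48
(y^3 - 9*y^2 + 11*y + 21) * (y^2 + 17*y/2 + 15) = y^5 - y^4/2 - 101*y^3/2 - 41*y^2/2 + 687*y/2 + 315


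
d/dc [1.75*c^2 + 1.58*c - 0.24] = 3.5*c + 1.58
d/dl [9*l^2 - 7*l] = 18*l - 7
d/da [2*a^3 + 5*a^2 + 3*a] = 6*a^2 + 10*a + 3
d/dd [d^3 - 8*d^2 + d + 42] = 3*d^2 - 16*d + 1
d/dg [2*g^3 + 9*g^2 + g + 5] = 6*g^2 + 18*g + 1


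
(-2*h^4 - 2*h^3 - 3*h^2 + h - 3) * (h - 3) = -2*h^5 + 4*h^4 + 3*h^3 + 10*h^2 - 6*h + 9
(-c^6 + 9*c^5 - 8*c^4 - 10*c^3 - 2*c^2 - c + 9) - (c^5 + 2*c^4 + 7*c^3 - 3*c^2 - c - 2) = -c^6 + 8*c^5 - 10*c^4 - 17*c^3 + c^2 + 11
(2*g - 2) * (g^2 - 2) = 2*g^3 - 2*g^2 - 4*g + 4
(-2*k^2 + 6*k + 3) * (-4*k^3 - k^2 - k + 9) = 8*k^5 - 22*k^4 - 16*k^3 - 27*k^2 + 51*k + 27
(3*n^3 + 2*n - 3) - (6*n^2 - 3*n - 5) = 3*n^3 - 6*n^2 + 5*n + 2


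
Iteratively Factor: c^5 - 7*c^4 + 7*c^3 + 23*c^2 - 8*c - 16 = (c - 1)*(c^4 - 6*c^3 + c^2 + 24*c + 16) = (c - 4)*(c - 1)*(c^3 - 2*c^2 - 7*c - 4) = (c - 4)*(c - 1)*(c + 1)*(c^2 - 3*c - 4) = (c - 4)^2*(c - 1)*(c + 1)*(c + 1)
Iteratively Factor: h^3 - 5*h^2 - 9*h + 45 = (h - 5)*(h^2 - 9) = (h - 5)*(h - 3)*(h + 3)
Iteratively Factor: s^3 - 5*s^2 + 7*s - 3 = (s - 3)*(s^2 - 2*s + 1) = (s - 3)*(s - 1)*(s - 1)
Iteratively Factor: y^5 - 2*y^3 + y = (y - 1)*(y^4 + y^3 - y^2 - y) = (y - 1)*(y + 1)*(y^3 - y) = (y - 1)*(y + 1)^2*(y^2 - y) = (y - 1)^2*(y + 1)^2*(y)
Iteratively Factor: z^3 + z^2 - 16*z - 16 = (z + 4)*(z^2 - 3*z - 4) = (z + 1)*(z + 4)*(z - 4)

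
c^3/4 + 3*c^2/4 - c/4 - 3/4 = (c/4 + 1/4)*(c - 1)*(c + 3)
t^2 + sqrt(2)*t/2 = t*(t + sqrt(2)/2)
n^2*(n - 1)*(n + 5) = n^4 + 4*n^3 - 5*n^2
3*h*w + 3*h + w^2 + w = (3*h + w)*(w + 1)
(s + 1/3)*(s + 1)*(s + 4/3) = s^3 + 8*s^2/3 + 19*s/9 + 4/9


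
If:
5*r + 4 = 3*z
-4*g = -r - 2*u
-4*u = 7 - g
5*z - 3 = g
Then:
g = -197/169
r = -98/169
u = -345/169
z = 62/169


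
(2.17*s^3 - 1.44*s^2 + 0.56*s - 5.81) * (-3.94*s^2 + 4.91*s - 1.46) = -8.5498*s^5 + 16.3283*s^4 - 12.445*s^3 + 27.7434*s^2 - 29.3447*s + 8.4826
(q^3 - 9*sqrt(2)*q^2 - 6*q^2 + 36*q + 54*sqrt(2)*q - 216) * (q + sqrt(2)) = q^4 - 8*sqrt(2)*q^3 - 6*q^3 + 18*q^2 + 48*sqrt(2)*q^2 - 108*q + 36*sqrt(2)*q - 216*sqrt(2)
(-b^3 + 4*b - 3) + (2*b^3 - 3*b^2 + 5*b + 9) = b^3 - 3*b^2 + 9*b + 6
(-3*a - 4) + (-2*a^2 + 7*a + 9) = -2*a^2 + 4*a + 5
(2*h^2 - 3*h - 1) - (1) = 2*h^2 - 3*h - 2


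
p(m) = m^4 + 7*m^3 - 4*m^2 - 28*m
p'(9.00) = 4517.00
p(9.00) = 11088.00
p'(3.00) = 245.00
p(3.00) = 150.00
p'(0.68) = -22.47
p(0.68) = -18.47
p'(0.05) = -28.35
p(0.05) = -1.41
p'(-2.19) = 48.22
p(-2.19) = -8.39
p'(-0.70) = -13.48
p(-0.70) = 15.48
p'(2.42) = 132.31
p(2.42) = 42.32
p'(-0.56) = -17.64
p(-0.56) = 13.29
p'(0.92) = -14.47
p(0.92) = -22.98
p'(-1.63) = 23.51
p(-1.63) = 11.76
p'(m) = 4*m^3 + 21*m^2 - 8*m - 28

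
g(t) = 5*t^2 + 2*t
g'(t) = 10*t + 2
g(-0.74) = 1.26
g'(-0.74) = -5.40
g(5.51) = 162.82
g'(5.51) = 57.10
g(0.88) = 5.63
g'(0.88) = 10.80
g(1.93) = 22.48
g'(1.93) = 21.30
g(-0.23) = -0.20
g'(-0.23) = -0.30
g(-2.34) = 22.70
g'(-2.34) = -21.40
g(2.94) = 49.10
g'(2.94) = 31.40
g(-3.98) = 71.24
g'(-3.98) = -37.80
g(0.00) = 0.00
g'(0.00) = 2.00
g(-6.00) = 168.00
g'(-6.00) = -58.00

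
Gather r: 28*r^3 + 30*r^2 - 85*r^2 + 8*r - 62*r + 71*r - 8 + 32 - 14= 28*r^3 - 55*r^2 + 17*r + 10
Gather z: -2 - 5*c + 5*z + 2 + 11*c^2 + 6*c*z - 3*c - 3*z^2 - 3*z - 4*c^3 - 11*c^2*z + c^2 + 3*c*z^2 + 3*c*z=-4*c^3 + 12*c^2 - 8*c + z^2*(3*c - 3) + z*(-11*c^2 + 9*c + 2)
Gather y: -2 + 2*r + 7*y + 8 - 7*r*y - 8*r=-6*r + y*(7 - 7*r) + 6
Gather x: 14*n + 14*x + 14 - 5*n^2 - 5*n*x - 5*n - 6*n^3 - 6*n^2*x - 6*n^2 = -6*n^3 - 11*n^2 + 9*n + x*(-6*n^2 - 5*n + 14) + 14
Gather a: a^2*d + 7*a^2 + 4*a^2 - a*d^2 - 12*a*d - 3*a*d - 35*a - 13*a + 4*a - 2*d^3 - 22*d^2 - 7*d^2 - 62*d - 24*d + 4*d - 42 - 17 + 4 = a^2*(d + 11) + a*(-d^2 - 15*d - 44) - 2*d^3 - 29*d^2 - 82*d - 55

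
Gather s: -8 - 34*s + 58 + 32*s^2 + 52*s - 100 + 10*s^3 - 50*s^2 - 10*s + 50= 10*s^3 - 18*s^2 + 8*s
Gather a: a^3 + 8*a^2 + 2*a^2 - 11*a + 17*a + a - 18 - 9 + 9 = a^3 + 10*a^2 + 7*a - 18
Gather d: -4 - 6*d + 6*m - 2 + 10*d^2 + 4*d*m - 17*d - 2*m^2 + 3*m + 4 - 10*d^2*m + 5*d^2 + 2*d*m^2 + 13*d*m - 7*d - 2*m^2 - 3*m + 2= d^2*(15 - 10*m) + d*(2*m^2 + 17*m - 30) - 4*m^2 + 6*m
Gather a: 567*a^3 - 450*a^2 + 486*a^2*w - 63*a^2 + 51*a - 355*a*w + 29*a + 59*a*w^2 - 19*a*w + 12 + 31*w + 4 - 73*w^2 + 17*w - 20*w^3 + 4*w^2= 567*a^3 + a^2*(486*w - 513) + a*(59*w^2 - 374*w + 80) - 20*w^3 - 69*w^2 + 48*w + 16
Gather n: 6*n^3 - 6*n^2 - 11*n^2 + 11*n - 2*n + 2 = 6*n^3 - 17*n^2 + 9*n + 2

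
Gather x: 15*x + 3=15*x + 3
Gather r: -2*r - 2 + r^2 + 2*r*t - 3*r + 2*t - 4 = r^2 + r*(2*t - 5) + 2*t - 6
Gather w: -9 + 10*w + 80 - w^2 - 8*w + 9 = -w^2 + 2*w + 80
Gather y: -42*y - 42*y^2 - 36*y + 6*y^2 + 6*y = -36*y^2 - 72*y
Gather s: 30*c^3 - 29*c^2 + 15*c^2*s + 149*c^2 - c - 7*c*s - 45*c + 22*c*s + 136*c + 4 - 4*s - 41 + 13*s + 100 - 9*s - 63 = 30*c^3 + 120*c^2 + 90*c + s*(15*c^2 + 15*c)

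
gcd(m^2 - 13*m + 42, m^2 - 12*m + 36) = m - 6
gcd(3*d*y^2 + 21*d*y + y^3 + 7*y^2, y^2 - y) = y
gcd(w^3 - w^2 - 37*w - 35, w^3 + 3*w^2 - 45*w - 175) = w^2 - 2*w - 35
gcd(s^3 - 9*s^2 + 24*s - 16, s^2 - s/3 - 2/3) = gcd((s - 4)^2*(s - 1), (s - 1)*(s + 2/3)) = s - 1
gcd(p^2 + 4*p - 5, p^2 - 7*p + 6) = p - 1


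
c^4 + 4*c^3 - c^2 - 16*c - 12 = (c - 2)*(c + 1)*(c + 2)*(c + 3)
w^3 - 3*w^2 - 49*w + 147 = (w - 7)*(w - 3)*(w + 7)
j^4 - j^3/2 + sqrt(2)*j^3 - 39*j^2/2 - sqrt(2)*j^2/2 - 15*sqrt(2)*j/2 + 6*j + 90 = (j - 3)*(j + 5/2)*(j - 2*sqrt(2))*(j + 3*sqrt(2))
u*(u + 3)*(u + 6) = u^3 + 9*u^2 + 18*u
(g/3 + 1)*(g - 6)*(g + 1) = g^3/3 - 2*g^2/3 - 7*g - 6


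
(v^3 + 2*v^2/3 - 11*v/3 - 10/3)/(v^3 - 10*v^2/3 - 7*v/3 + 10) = (v + 1)/(v - 3)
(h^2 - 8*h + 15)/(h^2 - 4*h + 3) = (h - 5)/(h - 1)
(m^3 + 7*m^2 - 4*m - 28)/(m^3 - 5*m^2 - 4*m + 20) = (m + 7)/(m - 5)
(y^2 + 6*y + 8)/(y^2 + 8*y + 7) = (y^2 + 6*y + 8)/(y^2 + 8*y + 7)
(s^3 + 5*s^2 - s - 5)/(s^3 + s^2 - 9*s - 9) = (s^2 + 4*s - 5)/(s^2 - 9)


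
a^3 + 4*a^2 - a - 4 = (a - 1)*(a + 1)*(a + 4)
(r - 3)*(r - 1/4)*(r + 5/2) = r^3 - 3*r^2/4 - 59*r/8 + 15/8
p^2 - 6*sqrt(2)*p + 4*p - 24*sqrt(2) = (p + 4)*(p - 6*sqrt(2))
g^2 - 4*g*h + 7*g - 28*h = (g + 7)*(g - 4*h)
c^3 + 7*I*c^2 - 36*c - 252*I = (c - 6)*(c + 6)*(c + 7*I)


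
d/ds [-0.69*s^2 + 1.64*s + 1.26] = 1.64 - 1.38*s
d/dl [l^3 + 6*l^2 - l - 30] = 3*l^2 + 12*l - 1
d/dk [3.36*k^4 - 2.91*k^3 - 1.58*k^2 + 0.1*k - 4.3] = 13.44*k^3 - 8.73*k^2 - 3.16*k + 0.1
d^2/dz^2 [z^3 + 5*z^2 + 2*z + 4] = 6*z + 10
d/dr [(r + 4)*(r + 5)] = 2*r + 9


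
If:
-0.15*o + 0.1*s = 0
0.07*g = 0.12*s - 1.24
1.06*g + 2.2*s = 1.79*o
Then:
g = -6.32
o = 4.43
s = 6.65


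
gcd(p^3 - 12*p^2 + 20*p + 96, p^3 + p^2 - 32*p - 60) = p^2 - 4*p - 12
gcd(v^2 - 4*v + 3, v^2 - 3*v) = v - 3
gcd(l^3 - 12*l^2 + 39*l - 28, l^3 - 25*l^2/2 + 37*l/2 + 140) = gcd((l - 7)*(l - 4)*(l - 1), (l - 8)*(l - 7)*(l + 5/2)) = l - 7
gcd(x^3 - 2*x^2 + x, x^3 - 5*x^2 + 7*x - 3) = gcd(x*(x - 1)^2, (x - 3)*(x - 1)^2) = x^2 - 2*x + 1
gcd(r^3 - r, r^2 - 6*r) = r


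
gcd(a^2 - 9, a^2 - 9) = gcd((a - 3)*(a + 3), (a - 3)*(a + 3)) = a^2 - 9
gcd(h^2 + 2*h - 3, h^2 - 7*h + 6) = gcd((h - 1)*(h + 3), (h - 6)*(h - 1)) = h - 1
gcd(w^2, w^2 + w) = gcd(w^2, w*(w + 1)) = w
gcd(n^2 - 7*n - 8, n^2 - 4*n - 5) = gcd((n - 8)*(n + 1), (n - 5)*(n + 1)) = n + 1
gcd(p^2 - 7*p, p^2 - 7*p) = p^2 - 7*p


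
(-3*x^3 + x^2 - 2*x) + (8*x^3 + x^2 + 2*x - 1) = 5*x^3 + 2*x^2 - 1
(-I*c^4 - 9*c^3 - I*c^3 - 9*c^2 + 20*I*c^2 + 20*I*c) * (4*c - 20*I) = -4*I*c^5 - 56*c^4 - 4*I*c^4 - 56*c^3 + 260*I*c^3 + 400*c^2 + 260*I*c^2 + 400*c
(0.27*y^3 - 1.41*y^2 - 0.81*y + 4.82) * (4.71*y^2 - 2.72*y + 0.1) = 1.2717*y^5 - 7.3755*y^4 + 0.0470999999999999*y^3 + 24.7644*y^2 - 13.1914*y + 0.482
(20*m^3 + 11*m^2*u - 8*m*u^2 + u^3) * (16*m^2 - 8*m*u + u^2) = 320*m^5 + 16*m^4*u - 196*m^3*u^2 + 91*m^2*u^3 - 16*m*u^4 + u^5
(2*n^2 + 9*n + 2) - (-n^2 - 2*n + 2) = 3*n^2 + 11*n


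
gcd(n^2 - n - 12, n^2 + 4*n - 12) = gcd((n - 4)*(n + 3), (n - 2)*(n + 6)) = 1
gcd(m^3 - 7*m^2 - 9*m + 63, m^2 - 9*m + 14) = m - 7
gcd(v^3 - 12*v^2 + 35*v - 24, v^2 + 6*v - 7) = v - 1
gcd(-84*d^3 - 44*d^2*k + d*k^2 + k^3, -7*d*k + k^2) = 7*d - k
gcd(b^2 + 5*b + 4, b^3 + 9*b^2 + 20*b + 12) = b + 1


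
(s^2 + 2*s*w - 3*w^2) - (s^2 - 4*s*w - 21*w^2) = 6*s*w + 18*w^2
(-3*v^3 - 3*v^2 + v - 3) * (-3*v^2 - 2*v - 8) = 9*v^5 + 15*v^4 + 27*v^3 + 31*v^2 - 2*v + 24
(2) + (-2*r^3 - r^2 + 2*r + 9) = -2*r^3 - r^2 + 2*r + 11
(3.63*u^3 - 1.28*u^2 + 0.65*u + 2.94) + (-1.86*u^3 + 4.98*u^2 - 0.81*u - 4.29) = 1.77*u^3 + 3.7*u^2 - 0.16*u - 1.35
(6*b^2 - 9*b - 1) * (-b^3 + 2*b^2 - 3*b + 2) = -6*b^5 + 21*b^4 - 35*b^3 + 37*b^2 - 15*b - 2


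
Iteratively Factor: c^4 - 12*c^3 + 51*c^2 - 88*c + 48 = (c - 1)*(c^3 - 11*c^2 + 40*c - 48) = (c - 3)*(c - 1)*(c^2 - 8*c + 16) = (c - 4)*(c - 3)*(c - 1)*(c - 4)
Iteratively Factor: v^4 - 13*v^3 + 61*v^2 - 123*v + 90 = (v - 3)*(v^3 - 10*v^2 + 31*v - 30) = (v - 3)^2*(v^2 - 7*v + 10) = (v - 3)^2*(v - 2)*(v - 5)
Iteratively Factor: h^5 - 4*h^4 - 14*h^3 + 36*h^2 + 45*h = (h - 5)*(h^4 + h^3 - 9*h^2 - 9*h) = h*(h - 5)*(h^3 + h^2 - 9*h - 9) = h*(h - 5)*(h - 3)*(h^2 + 4*h + 3) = h*(h - 5)*(h - 3)*(h + 1)*(h + 3)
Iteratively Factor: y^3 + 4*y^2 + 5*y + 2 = (y + 1)*(y^2 + 3*y + 2) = (y + 1)*(y + 2)*(y + 1)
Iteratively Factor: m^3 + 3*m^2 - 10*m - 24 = (m - 3)*(m^2 + 6*m + 8) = (m - 3)*(m + 4)*(m + 2)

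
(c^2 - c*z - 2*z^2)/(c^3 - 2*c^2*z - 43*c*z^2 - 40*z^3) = (-c + 2*z)/(-c^2 + 3*c*z + 40*z^2)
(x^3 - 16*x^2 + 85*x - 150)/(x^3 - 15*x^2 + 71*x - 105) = (x^2 - 11*x + 30)/(x^2 - 10*x + 21)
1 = 1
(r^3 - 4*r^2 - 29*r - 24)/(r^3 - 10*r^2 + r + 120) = (r + 1)/(r - 5)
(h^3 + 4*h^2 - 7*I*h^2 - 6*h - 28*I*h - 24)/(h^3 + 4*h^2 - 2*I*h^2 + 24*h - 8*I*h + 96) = (h - I)/(h + 4*I)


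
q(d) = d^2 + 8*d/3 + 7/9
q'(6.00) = 14.67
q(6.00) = 52.78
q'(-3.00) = -3.33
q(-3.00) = 1.78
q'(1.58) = 5.83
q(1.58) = 7.49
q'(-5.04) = -7.41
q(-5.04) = 12.74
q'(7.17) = 17.01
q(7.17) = 71.31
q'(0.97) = 4.61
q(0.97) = 4.31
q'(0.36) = 3.39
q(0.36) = 1.87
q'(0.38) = 3.43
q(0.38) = 1.94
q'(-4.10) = -5.53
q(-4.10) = 6.65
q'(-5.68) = -8.69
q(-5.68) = 17.89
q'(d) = 2*d + 8/3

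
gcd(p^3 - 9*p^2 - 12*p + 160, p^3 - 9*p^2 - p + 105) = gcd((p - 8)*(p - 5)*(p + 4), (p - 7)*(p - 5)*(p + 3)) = p - 5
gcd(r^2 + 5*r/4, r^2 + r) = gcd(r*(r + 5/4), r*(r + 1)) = r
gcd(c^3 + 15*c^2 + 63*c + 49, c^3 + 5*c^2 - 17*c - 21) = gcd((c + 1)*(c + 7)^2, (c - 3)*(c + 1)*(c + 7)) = c^2 + 8*c + 7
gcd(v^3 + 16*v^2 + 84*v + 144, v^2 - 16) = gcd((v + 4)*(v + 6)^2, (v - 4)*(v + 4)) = v + 4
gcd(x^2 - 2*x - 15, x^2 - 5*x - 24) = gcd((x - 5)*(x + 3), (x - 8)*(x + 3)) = x + 3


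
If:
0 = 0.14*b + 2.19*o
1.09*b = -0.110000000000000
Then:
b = -0.10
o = 0.01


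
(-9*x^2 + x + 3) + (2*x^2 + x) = -7*x^2 + 2*x + 3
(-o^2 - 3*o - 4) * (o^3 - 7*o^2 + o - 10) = -o^5 + 4*o^4 + 16*o^3 + 35*o^2 + 26*o + 40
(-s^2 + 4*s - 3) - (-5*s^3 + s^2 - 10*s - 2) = 5*s^3 - 2*s^2 + 14*s - 1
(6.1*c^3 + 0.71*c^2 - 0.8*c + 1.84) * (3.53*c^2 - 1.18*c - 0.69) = 21.533*c^5 - 4.6917*c^4 - 7.8708*c^3 + 6.9493*c^2 - 1.6192*c - 1.2696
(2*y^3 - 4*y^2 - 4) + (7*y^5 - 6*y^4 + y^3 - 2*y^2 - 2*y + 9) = 7*y^5 - 6*y^4 + 3*y^3 - 6*y^2 - 2*y + 5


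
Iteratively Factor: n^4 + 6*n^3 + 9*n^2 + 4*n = (n + 1)*(n^3 + 5*n^2 + 4*n) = n*(n + 1)*(n^2 + 5*n + 4) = n*(n + 1)*(n + 4)*(n + 1)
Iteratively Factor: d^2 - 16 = (d - 4)*(d + 4)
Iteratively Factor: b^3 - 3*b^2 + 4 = (b + 1)*(b^2 - 4*b + 4) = (b - 2)*(b + 1)*(b - 2)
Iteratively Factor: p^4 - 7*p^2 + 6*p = (p - 1)*(p^3 + p^2 - 6*p) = p*(p - 1)*(p^2 + p - 6) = p*(p - 2)*(p - 1)*(p + 3)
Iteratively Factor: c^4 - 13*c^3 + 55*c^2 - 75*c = (c - 5)*(c^3 - 8*c^2 + 15*c) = (c - 5)*(c - 3)*(c^2 - 5*c) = (c - 5)^2*(c - 3)*(c)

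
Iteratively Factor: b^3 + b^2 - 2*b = (b - 1)*(b^2 + 2*b) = (b - 1)*(b + 2)*(b)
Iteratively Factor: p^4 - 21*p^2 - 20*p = (p)*(p^3 - 21*p - 20) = p*(p + 1)*(p^2 - p - 20) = p*(p - 5)*(p + 1)*(p + 4)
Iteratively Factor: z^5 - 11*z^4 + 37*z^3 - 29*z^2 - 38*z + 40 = (z - 4)*(z^4 - 7*z^3 + 9*z^2 + 7*z - 10) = (z - 4)*(z - 1)*(z^3 - 6*z^2 + 3*z + 10) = (z - 4)*(z - 1)*(z + 1)*(z^2 - 7*z + 10) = (z - 4)*(z - 2)*(z - 1)*(z + 1)*(z - 5)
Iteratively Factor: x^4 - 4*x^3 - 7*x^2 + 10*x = (x - 1)*(x^3 - 3*x^2 - 10*x) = (x - 5)*(x - 1)*(x^2 + 2*x) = x*(x - 5)*(x - 1)*(x + 2)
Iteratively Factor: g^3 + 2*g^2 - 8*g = (g + 4)*(g^2 - 2*g) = g*(g + 4)*(g - 2)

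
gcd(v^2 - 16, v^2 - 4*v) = v - 4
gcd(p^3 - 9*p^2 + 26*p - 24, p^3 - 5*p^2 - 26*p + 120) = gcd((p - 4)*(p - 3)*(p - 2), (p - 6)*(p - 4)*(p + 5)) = p - 4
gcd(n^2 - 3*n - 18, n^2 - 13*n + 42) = n - 6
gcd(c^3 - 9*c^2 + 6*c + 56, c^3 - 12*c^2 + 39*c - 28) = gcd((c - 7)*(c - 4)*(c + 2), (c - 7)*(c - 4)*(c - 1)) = c^2 - 11*c + 28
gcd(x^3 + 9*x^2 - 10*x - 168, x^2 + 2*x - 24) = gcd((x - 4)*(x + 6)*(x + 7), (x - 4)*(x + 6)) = x^2 + 2*x - 24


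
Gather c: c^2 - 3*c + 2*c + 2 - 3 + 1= c^2 - c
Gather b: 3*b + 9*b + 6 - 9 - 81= 12*b - 84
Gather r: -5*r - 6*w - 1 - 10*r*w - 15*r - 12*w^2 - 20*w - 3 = r*(-10*w - 20) - 12*w^2 - 26*w - 4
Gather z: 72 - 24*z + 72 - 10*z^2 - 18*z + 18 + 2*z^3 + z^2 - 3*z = 2*z^3 - 9*z^2 - 45*z + 162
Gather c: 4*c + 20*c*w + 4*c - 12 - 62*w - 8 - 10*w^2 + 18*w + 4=c*(20*w + 8) - 10*w^2 - 44*w - 16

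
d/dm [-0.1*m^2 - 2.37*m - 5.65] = -0.2*m - 2.37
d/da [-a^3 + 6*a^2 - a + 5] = -3*a^2 + 12*a - 1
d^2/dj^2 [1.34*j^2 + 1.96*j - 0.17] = 2.68000000000000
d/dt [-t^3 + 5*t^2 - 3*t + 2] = -3*t^2 + 10*t - 3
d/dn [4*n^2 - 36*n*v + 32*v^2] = 8*n - 36*v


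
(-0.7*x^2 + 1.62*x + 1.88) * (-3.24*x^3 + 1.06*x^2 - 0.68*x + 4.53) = 2.268*x^5 - 5.9908*x^4 - 3.898*x^3 - 2.2798*x^2 + 6.0602*x + 8.5164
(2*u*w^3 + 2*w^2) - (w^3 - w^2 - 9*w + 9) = 2*u*w^3 - w^3 + 3*w^2 + 9*w - 9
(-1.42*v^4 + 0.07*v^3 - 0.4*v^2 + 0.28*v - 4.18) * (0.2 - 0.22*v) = 0.3124*v^5 - 0.2994*v^4 + 0.102*v^3 - 0.1416*v^2 + 0.9756*v - 0.836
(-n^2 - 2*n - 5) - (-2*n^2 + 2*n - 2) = n^2 - 4*n - 3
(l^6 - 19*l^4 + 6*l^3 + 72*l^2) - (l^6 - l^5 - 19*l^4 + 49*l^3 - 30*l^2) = l^5 - 43*l^3 + 102*l^2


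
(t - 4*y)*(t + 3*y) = t^2 - t*y - 12*y^2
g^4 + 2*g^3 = g^3*(g + 2)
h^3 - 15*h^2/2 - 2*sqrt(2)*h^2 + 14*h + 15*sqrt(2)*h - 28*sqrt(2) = (h - 4)*(h - 7/2)*(h - 2*sqrt(2))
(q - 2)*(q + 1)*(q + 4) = q^3 + 3*q^2 - 6*q - 8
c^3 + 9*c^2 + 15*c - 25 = (c - 1)*(c + 5)^2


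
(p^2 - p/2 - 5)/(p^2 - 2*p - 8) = (p - 5/2)/(p - 4)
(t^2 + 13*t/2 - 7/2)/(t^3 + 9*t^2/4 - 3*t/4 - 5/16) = 8*(t + 7)/(8*t^2 + 22*t + 5)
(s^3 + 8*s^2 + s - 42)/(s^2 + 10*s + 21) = s - 2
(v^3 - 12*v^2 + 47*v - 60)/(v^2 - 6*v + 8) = (v^2 - 8*v + 15)/(v - 2)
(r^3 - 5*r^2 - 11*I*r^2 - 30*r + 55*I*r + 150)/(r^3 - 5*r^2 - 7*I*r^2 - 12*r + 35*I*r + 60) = (r^2 - 11*I*r - 30)/(r^2 - 7*I*r - 12)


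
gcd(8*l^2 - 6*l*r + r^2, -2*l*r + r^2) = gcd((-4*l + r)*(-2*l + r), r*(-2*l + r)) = -2*l + r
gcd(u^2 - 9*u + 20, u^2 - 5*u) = u - 5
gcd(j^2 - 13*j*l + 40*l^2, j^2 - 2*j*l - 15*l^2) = j - 5*l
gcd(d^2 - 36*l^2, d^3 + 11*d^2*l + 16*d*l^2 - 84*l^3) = d + 6*l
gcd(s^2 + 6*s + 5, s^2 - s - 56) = 1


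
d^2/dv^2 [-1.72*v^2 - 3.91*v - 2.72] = -3.44000000000000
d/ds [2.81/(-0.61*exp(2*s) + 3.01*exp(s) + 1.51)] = (3.4282*exp(s) - 8.4581)*exp(s)/(-0.61*exp(2*s) + 3.01*exp(s) + 1.51)^2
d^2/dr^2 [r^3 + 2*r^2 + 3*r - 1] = 6*r + 4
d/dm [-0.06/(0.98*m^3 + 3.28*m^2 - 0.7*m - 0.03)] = (0.1764*m^2 + 0.3936*m - 0.042)/(0.98*m^3 + 3.28*m^2 - 0.7*m - 0.03)^2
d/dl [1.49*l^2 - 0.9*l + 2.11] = 2.98*l - 0.9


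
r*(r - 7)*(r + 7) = r^3 - 49*r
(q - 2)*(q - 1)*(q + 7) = q^3 + 4*q^2 - 19*q + 14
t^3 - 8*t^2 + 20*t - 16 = (t - 4)*(t - 2)^2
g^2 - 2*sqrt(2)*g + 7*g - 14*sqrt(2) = (g + 7)*(g - 2*sqrt(2))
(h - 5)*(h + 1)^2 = h^3 - 3*h^2 - 9*h - 5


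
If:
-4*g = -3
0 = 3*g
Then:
No Solution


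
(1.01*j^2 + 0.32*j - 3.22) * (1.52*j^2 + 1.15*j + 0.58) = 1.5352*j^4 + 1.6479*j^3 - 3.9406*j^2 - 3.5174*j - 1.8676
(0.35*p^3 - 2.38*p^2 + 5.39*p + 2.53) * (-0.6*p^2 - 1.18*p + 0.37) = -0.21*p^5 + 1.015*p^4 - 0.2961*p^3 - 8.7588*p^2 - 0.9911*p + 0.9361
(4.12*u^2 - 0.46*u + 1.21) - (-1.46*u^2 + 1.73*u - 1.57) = 5.58*u^2 - 2.19*u + 2.78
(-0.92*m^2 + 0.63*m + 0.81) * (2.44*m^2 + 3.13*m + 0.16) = -2.2448*m^4 - 1.3424*m^3 + 3.8011*m^2 + 2.6361*m + 0.1296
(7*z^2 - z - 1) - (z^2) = 6*z^2 - z - 1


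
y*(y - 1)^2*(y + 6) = y^4 + 4*y^3 - 11*y^2 + 6*y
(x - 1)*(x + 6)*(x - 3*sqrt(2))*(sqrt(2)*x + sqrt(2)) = sqrt(2)*x^4 - 6*x^3 + 6*sqrt(2)*x^3 - 36*x^2 - sqrt(2)*x^2 - 6*sqrt(2)*x + 6*x + 36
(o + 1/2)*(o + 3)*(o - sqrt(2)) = o^3 - sqrt(2)*o^2 + 7*o^2/2 - 7*sqrt(2)*o/2 + 3*o/2 - 3*sqrt(2)/2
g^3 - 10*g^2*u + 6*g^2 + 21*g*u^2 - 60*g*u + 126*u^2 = (g + 6)*(g - 7*u)*(g - 3*u)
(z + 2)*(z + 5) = z^2 + 7*z + 10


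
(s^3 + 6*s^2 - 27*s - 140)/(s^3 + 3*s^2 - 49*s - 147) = (s^2 - s - 20)/(s^2 - 4*s - 21)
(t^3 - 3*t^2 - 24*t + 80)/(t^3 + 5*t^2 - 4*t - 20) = (t^2 - 8*t + 16)/(t^2 - 4)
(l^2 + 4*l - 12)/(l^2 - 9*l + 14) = (l + 6)/(l - 7)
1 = 1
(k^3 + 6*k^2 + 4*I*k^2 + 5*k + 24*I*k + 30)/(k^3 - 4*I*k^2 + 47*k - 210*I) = (k^3 + k^2*(6 + 4*I) + k*(5 + 24*I) + 30)/(k^3 - 4*I*k^2 + 47*k - 210*I)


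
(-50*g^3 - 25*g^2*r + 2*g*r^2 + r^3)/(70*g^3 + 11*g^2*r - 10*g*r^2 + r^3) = (5*g + r)/(-7*g + r)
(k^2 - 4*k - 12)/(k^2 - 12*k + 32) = (k^2 - 4*k - 12)/(k^2 - 12*k + 32)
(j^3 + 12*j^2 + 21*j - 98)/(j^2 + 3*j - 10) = (j^2 + 14*j + 49)/(j + 5)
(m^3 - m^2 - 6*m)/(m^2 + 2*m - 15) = m*(m + 2)/(m + 5)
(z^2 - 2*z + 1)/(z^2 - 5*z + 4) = (z - 1)/(z - 4)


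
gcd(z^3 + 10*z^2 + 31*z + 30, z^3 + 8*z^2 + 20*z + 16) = z + 2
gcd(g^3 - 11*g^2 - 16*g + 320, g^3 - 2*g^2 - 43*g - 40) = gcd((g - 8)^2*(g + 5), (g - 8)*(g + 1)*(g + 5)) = g^2 - 3*g - 40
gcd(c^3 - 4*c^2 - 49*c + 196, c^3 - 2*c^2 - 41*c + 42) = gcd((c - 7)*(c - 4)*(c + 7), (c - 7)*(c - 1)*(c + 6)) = c - 7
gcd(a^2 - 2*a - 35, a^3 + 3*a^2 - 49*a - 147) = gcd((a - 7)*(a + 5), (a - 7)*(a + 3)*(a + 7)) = a - 7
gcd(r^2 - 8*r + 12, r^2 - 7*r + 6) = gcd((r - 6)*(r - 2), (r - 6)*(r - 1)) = r - 6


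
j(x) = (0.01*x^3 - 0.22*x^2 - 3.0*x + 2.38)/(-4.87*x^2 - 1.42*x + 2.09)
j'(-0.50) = -7.02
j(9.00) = 0.09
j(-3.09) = -0.23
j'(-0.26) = -2.12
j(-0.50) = 2.42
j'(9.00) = -0.01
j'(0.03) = -0.54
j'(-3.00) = -0.14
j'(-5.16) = -0.04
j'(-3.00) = -0.14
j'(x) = (9.74*x + 1.42)*(0.01*x^3 - 0.22*x^2 - 3.0*x + 2.38)/(-4.87*x^2 - 1.42*x + 2.09)^2 + (0.03*x^2 - 0.44*x - 3.0)/(-4.87*x^2 - 1.42*x + 2.09) = (-0.0487*x^4 - 0.0284*x^3 - 14.2349*x^2 + 22.2616*x - 2.8904)/(23.7169*x^4 + 13.8308*x^3 - 18.3402*x^2 - 5.9356*x + 4.3681)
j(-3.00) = -0.24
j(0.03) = 1.12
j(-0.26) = 1.48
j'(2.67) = -0.04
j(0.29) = 1.18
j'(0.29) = 1.47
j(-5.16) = -0.09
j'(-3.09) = -0.13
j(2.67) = 0.19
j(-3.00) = -0.24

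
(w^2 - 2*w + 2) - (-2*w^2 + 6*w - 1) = 3*w^2 - 8*w + 3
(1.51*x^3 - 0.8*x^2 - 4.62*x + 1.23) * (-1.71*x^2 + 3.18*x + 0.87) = -2.5821*x^5 + 6.1698*x^4 + 6.6699*x^3 - 17.4909*x^2 - 0.108*x + 1.0701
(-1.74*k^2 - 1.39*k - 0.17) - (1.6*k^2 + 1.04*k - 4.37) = -3.34*k^2 - 2.43*k + 4.2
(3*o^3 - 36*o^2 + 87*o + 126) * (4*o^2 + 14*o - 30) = 12*o^5 - 102*o^4 - 246*o^3 + 2802*o^2 - 846*o - 3780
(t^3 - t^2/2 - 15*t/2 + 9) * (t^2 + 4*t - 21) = t^5 + 7*t^4/2 - 61*t^3/2 - 21*t^2/2 + 387*t/2 - 189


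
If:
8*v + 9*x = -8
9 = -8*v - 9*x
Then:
No Solution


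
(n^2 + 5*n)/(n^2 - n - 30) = n/(n - 6)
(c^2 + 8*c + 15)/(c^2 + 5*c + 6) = (c + 5)/(c + 2)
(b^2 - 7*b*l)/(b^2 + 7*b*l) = (b - 7*l)/(b + 7*l)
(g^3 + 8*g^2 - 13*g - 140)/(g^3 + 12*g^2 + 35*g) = (g - 4)/g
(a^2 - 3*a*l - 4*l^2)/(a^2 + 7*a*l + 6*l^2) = (a - 4*l)/(a + 6*l)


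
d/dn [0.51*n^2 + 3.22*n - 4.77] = 1.02*n + 3.22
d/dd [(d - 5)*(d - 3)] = 2*d - 8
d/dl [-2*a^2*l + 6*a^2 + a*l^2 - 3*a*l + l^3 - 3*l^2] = -2*a^2 + 2*a*l - 3*a + 3*l^2 - 6*l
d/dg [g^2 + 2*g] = 2*g + 2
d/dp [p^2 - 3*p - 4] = 2*p - 3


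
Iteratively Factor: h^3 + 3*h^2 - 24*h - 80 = (h + 4)*(h^2 - h - 20) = (h + 4)^2*(h - 5)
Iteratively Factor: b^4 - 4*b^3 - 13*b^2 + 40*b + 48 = (b - 4)*(b^3 - 13*b - 12) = (b - 4)*(b + 1)*(b^2 - b - 12) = (b - 4)*(b + 1)*(b + 3)*(b - 4)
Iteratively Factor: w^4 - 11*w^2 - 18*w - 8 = (w + 2)*(w^3 - 2*w^2 - 7*w - 4) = (w + 1)*(w + 2)*(w^2 - 3*w - 4) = (w + 1)^2*(w + 2)*(w - 4)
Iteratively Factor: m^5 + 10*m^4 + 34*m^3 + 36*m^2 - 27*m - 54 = (m - 1)*(m^4 + 11*m^3 + 45*m^2 + 81*m + 54) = (m - 1)*(m + 3)*(m^3 + 8*m^2 + 21*m + 18) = (m - 1)*(m + 3)^2*(m^2 + 5*m + 6) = (m - 1)*(m + 2)*(m + 3)^2*(m + 3)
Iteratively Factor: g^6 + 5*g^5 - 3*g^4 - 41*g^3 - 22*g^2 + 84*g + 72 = (g + 3)*(g^5 + 2*g^4 - 9*g^3 - 14*g^2 + 20*g + 24) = (g + 1)*(g + 3)*(g^4 + g^3 - 10*g^2 - 4*g + 24) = (g + 1)*(g + 3)^2*(g^3 - 2*g^2 - 4*g + 8) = (g - 2)*(g + 1)*(g + 3)^2*(g^2 - 4) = (g - 2)*(g + 1)*(g + 2)*(g + 3)^2*(g - 2)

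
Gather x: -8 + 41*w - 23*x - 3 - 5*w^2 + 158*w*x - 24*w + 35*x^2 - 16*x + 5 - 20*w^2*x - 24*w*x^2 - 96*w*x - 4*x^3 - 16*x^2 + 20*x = -5*w^2 + 17*w - 4*x^3 + x^2*(19 - 24*w) + x*(-20*w^2 + 62*w - 19) - 6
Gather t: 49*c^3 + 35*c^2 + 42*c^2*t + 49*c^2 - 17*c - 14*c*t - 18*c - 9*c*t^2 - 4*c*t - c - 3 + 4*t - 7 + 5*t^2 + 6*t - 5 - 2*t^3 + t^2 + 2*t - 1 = 49*c^3 + 84*c^2 - 36*c - 2*t^3 + t^2*(6 - 9*c) + t*(42*c^2 - 18*c + 12) - 16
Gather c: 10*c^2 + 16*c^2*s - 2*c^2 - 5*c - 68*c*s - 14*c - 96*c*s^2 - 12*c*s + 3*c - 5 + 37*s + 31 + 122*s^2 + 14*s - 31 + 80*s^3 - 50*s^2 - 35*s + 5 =c^2*(16*s + 8) + c*(-96*s^2 - 80*s - 16) + 80*s^3 + 72*s^2 + 16*s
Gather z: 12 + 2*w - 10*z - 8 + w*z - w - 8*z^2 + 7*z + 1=w - 8*z^2 + z*(w - 3) + 5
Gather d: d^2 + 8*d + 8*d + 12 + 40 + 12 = d^2 + 16*d + 64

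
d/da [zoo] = 0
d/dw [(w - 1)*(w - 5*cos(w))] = w + (w - 1)*(5*sin(w) + 1) - 5*cos(w)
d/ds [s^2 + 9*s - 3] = 2*s + 9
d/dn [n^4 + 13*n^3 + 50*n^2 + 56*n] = 4*n^3 + 39*n^2 + 100*n + 56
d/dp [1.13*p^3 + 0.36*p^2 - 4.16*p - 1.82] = 3.39*p^2 + 0.72*p - 4.16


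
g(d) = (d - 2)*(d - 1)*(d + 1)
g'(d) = (d - 2)*(d - 1) + (d - 2)*(d + 1) + (d - 1)*(d + 1)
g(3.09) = 9.32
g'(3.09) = 15.28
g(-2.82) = -33.51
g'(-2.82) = 34.14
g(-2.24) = -17.03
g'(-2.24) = 23.01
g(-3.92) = -85.05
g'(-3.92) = 60.78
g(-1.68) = -6.71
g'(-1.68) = 14.19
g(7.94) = 368.54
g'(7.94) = 156.37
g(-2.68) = -28.93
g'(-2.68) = 31.27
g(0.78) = 0.48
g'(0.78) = -2.29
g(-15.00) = -3808.00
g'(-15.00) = 734.00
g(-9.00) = -880.00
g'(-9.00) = 278.00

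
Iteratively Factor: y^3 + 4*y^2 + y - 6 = (y + 2)*(y^2 + 2*y - 3) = (y + 2)*(y + 3)*(y - 1)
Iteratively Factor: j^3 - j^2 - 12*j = (j + 3)*(j^2 - 4*j) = j*(j + 3)*(j - 4)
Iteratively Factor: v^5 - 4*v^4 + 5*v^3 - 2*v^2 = (v - 1)*(v^4 - 3*v^3 + 2*v^2) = v*(v - 1)*(v^3 - 3*v^2 + 2*v) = v*(v - 1)^2*(v^2 - 2*v) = v*(v - 2)*(v - 1)^2*(v)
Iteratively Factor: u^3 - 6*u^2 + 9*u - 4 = (u - 4)*(u^2 - 2*u + 1) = (u - 4)*(u - 1)*(u - 1)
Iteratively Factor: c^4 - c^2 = (c)*(c^3 - c) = c^2*(c^2 - 1) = c^2*(c + 1)*(c - 1)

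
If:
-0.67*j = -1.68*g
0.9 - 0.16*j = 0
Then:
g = 2.24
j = 5.62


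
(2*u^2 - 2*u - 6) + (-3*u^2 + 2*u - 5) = -u^2 - 11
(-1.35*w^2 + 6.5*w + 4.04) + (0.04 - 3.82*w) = -1.35*w^2 + 2.68*w + 4.08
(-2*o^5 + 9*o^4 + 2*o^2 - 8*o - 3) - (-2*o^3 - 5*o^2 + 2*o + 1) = -2*o^5 + 9*o^4 + 2*o^3 + 7*o^2 - 10*o - 4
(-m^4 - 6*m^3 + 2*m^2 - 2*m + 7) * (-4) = 4*m^4 + 24*m^3 - 8*m^2 + 8*m - 28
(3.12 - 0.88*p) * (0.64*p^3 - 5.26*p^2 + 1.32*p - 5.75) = -0.5632*p^4 + 6.6256*p^3 - 17.5728*p^2 + 9.1784*p - 17.94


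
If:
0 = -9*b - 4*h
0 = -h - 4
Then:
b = 16/9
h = -4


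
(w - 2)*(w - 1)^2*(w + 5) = w^4 + w^3 - 15*w^2 + 23*w - 10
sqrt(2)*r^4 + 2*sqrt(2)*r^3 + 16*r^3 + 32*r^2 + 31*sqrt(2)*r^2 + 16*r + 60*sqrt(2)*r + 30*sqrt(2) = (r + 1)*(r + 3*sqrt(2))*(r + 5*sqrt(2))*(sqrt(2)*r + sqrt(2))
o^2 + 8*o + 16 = (o + 4)^2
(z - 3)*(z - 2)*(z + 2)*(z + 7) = z^4 + 4*z^3 - 25*z^2 - 16*z + 84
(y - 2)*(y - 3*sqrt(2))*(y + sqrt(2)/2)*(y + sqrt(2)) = y^4 - 3*sqrt(2)*y^3/2 - 2*y^3 - 8*y^2 + 3*sqrt(2)*y^2 - 3*sqrt(2)*y + 16*y + 6*sqrt(2)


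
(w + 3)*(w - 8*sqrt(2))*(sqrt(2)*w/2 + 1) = sqrt(2)*w^3/2 - 7*w^2 + 3*sqrt(2)*w^2/2 - 21*w - 8*sqrt(2)*w - 24*sqrt(2)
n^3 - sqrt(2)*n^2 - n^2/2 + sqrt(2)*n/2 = n*(n - 1/2)*(n - sqrt(2))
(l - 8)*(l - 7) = l^2 - 15*l + 56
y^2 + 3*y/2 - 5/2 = (y - 1)*(y + 5/2)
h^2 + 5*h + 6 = (h + 2)*(h + 3)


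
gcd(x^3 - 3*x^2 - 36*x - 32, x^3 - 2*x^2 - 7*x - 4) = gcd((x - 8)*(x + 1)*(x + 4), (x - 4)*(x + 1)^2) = x + 1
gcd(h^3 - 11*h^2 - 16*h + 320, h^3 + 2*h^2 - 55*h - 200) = h^2 - 3*h - 40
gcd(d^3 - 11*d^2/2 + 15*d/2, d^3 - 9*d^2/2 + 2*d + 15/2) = d^2 - 11*d/2 + 15/2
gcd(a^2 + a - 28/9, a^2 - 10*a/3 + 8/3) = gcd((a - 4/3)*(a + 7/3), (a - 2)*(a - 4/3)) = a - 4/3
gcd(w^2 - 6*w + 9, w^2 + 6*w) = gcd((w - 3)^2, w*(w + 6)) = 1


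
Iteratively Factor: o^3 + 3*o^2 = (o + 3)*(o^2) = o*(o + 3)*(o)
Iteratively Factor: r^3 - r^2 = (r)*(r^2 - r) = r*(r - 1)*(r)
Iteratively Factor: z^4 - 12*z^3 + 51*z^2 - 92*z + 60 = (z - 3)*(z^3 - 9*z^2 + 24*z - 20) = (z - 3)*(z - 2)*(z^2 - 7*z + 10) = (z - 5)*(z - 3)*(z - 2)*(z - 2)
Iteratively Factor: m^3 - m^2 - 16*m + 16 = (m - 4)*(m^2 + 3*m - 4) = (m - 4)*(m + 4)*(m - 1)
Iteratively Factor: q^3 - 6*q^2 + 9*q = (q - 3)*(q^2 - 3*q) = q*(q - 3)*(q - 3)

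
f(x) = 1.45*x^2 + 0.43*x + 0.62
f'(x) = 2.9*x + 0.43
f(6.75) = 69.59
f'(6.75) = 20.00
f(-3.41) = 16.01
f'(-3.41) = -9.46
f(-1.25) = 2.35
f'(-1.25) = -3.20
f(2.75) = 12.77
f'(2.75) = 8.40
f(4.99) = 38.87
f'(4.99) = 14.90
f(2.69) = 12.27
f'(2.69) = 8.23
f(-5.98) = 49.90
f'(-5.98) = -16.91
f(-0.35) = 0.65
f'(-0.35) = -0.58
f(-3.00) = 12.38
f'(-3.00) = -8.27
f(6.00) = 55.40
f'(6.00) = 17.83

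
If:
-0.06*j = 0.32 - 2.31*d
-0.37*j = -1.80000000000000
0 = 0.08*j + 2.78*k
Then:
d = 0.26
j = 4.86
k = -0.14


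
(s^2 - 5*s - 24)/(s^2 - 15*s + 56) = (s + 3)/(s - 7)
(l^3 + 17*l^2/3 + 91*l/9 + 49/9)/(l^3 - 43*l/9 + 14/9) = (3*l^2 + 10*l + 7)/(3*l^2 - 7*l + 2)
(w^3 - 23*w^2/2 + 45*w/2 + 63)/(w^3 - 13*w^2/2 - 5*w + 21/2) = (w - 6)/(w - 1)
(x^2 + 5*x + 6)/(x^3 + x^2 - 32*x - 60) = (x + 3)/(x^2 - x - 30)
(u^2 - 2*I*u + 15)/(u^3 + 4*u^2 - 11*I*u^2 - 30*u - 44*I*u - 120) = (u + 3*I)/(u^2 + u*(4 - 6*I) - 24*I)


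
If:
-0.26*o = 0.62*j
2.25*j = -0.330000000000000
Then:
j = -0.15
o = 0.35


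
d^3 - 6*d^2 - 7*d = d*(d - 7)*(d + 1)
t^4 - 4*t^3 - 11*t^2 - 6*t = t*(t - 6)*(t + 1)^2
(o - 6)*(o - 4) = o^2 - 10*o + 24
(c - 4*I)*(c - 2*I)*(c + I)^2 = c^4 - 4*I*c^3 + 3*c^2 - 10*I*c + 8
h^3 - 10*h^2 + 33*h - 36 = (h - 4)*(h - 3)^2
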